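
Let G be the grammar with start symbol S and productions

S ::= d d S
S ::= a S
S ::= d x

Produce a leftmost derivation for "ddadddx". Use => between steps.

S => ddS   [S ::= d d S]
ddS => ddaS   [S ::= a S]
ddaS => ddaddS   [S ::= d d S]
ddaddS => ddadddx   [S ::= d x]

S => ddS => ddaS => ddaddS => ddadddx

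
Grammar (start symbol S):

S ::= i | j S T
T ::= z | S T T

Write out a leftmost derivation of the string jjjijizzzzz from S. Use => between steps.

S => jST => jjSTT => jjjSTTT => jjjiTTT => jjjiSTTTT => jjjijSTTTTT => jjjijiTTTTT => jjjijizTTTT => jjjijizzTTT => jjjijizzzTT => jjjijizzzzT => jjjijizzzzz

S => jST   [S ::= j S T]
jST => jjSTT   [S ::= j S T]
jjSTT => jjjSTTT   [S ::= j S T]
jjjSTTT => jjjiTTT   [S ::= i]
jjjiTTT => jjjiSTTTT   [T ::= S T T]
jjjiSTTTT => jjjijSTTTTT   [S ::= j S T]
jjjijSTTTTT => jjjijiTTTTT   [S ::= i]
jjjijiTTTTT => jjjijizTTTT   [T ::= z]
jjjijizTTTT => jjjijizzTTT   [T ::= z]
jjjijizzTTT => jjjijizzzTT   [T ::= z]
jjjijizzzTT => jjjijizzzzT   [T ::= z]
jjjijizzzzT => jjjijizzzzz   [T ::= z]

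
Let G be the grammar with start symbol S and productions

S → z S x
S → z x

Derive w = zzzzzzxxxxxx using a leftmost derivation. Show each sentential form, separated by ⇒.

S ⇒ zSx   [S → z S x]
zSx ⇒ zzSxx   [S → z S x]
zzSxx ⇒ zzzSxxx   [S → z S x]
zzzSxxx ⇒ zzzzSxxxx   [S → z S x]
zzzzSxxxx ⇒ zzzzzSxxxxx   [S → z S x]
zzzzzSxxxxx ⇒ zzzzzzxxxxxx   [S → z x]

S⇒zSx⇒zzSxx⇒zzzSxxx⇒zzzzSxxxx⇒zzzzzSxxxxx⇒zzzzzzxxxxxx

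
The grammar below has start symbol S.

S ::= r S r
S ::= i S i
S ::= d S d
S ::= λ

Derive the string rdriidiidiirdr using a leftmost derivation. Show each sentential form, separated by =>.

S => rSr => rdSdr => rdrSrdr => rdriSirdr => rdriiSiirdr => rdriidSdiirdr => rdriidiSidiirdr => rdriidiidiirdr

S => rSr   [S ::= r S r]
rSr => rdSdr   [S ::= d S d]
rdSdr => rdrSrdr   [S ::= r S r]
rdrSrdr => rdriSirdr   [S ::= i S i]
rdriSirdr => rdriiSiirdr   [S ::= i S i]
rdriiSiirdr => rdriidSdiirdr   [S ::= d S d]
rdriidSdiirdr => rdriidiSidiirdr   [S ::= i S i]
rdriidiSidiirdr => rdriidiidiirdr   [S ::= λ]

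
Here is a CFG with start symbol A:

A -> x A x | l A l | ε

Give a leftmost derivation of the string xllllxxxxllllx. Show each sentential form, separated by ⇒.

A ⇒ xAx   [A -> x A x]
xAx ⇒ xlAlx   [A -> l A l]
xlAlx ⇒ xllAllx   [A -> l A l]
xllAllx ⇒ xlllAlllx   [A -> l A l]
xlllAlllx ⇒ xllllAllllx   [A -> l A l]
xllllAllllx ⇒ xllllxAxllllx   [A -> x A x]
xllllxAxllllx ⇒ xllllxxAxxllllx   [A -> x A x]
xllllxxAxxllllx ⇒ xllllxxxxllllx   [A -> ε]

A ⇒ xAx ⇒ xlAlx ⇒ xllAllx ⇒ xlllAlllx ⇒ xllllAllllx ⇒ xllllxAxllllx ⇒ xllllxxAxxllllx ⇒ xllllxxxxllllx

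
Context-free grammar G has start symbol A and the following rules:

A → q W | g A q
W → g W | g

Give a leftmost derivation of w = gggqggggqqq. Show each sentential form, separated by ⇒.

A ⇒ gAq ⇒ ggAqq ⇒ gggAqqq ⇒ gggqWqqq ⇒ gggqgWqqq ⇒ gggqggWqqq ⇒ gggqgggWqqq ⇒ gggqggggqqq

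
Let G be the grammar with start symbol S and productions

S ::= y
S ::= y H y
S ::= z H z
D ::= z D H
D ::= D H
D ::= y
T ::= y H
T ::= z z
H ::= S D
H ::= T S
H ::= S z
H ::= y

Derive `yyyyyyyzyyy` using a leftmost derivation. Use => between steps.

S => yHy   [S ::= y H y]
yHy => ySDy   [H ::= S D]
ySDy => yyHyDy   [S ::= y H y]
yyHyDy => yySzyDy   [H ::= S z]
yySzyDy => yyyHyzyDy   [S ::= y H y]
yyyHyzyDy => yyyTSyzyDy   [H ::= T S]
yyyTSyzyDy => yyyyHSyzyDy   [T ::= y H]
yyyyHSyzyDy => yyyyySyzyDy   [H ::= y]
yyyyySyzyDy => yyyyyyyzyDy   [S ::= y]
yyyyyyyzyDy => yyyyyyyzyyy   [D ::= y]

S => yHy => ySDy => yyHyDy => yySzyDy => yyyHyzyDy => yyyTSyzyDy => yyyyHSyzyDy => yyyyySyzyDy => yyyyyyyzyDy => yyyyyyyzyyy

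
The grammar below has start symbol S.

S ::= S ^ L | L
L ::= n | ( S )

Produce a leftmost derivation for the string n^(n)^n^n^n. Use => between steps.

S => S^L   [S ::= S ^ L]
S^L => S^L^L   [S ::= S ^ L]
S^L^L => S^L^L^L   [S ::= S ^ L]
S^L^L^L => S^L^L^L^L   [S ::= S ^ L]
S^L^L^L^L => L^L^L^L^L   [S ::= L]
L^L^L^L^L => n^L^L^L^L   [L ::= n]
n^L^L^L^L => n^(S)^L^L^L   [L ::= ( S )]
n^(S)^L^L^L => n^(L)^L^L^L   [S ::= L]
n^(L)^L^L^L => n^(n)^L^L^L   [L ::= n]
n^(n)^L^L^L => n^(n)^n^L^L   [L ::= n]
n^(n)^n^L^L => n^(n)^n^n^L   [L ::= n]
n^(n)^n^n^L => n^(n)^n^n^n   [L ::= n]

S => S^L => S^L^L => S^L^L^L => S^L^L^L^L => L^L^L^L^L => n^L^L^L^L => n^(S)^L^L^L => n^(L)^L^L^L => n^(n)^L^L^L => n^(n)^n^L^L => n^(n)^n^n^L => n^(n)^n^n^n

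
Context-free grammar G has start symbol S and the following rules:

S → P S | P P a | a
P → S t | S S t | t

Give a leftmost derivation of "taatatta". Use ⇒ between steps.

S ⇒ PPa ⇒ StPa ⇒ PStPa ⇒ SStStPa ⇒ PSStStPa ⇒ tSStStPa ⇒ taStStPa ⇒ taatStPa ⇒ taatatPa ⇒ taatatta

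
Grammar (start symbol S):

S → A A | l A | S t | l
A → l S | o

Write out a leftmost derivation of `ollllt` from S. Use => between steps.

S => AA => oA => olS => ollA => olllS => olllSt => ollllt

S => AA   [S → A A]
AA => oA   [A → o]
oA => olS   [A → l S]
olS => ollA   [S → l A]
ollA => olllS   [A → l S]
olllS => olllSt   [S → S t]
olllSt => ollllt   [S → l]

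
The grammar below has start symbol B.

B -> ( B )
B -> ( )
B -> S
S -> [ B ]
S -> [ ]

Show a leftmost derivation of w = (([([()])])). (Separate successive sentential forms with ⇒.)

B⇒(B)⇒((B))⇒((S))⇒(([B]))⇒(([(B)]))⇒(([(S)]))⇒(([([B])]))⇒(([([()])]))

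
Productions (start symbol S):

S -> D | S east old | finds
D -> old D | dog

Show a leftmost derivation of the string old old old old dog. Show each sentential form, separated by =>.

S => D   [S -> D]
D => old D   [D -> old D]
old D => old old D   [D -> old D]
old old D => old old old D   [D -> old D]
old old old D => old old old old D   [D -> old D]
old old old old D => old old old old dog   [D -> dog]

S => D => old D => old old D => old old old D => old old old old D => old old old old dog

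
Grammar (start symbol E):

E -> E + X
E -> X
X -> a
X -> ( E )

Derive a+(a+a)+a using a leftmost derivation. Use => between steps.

E=>E+X=>E+X+X=>X+X+X=>a+X+X=>a+(E)+X=>a+(E+X)+X=>a+(X+X)+X=>a+(a+X)+X=>a+(a+a)+X=>a+(a+a)+a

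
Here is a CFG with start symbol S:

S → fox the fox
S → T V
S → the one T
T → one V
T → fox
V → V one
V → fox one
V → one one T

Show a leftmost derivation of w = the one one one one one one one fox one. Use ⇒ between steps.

S ⇒ the one T   [S → the one T]
the one T ⇒ the one one V   [T → one V]
the one one V ⇒ the one one one one T   [V → one one T]
the one one one one T ⇒ the one one one one one V   [T → one V]
the one one one one one V ⇒ the one one one one one V one   [V → V one]
the one one one one one V one ⇒ the one one one one one one one T one   [V → one one T]
the one one one one one one one T one ⇒ the one one one one one one one fox one   [T → fox]

S ⇒ the one T ⇒ the one one V ⇒ the one one one one T ⇒ the one one one one one V ⇒ the one one one one one V one ⇒ the one one one one one one one T one ⇒ the one one one one one one one fox one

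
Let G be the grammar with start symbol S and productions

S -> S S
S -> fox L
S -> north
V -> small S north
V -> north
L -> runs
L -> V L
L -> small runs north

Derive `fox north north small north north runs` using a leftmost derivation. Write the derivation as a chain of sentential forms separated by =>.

S => fox L => fox V L => fox north L => fox north V L => fox north north L => fox north north V L => fox north north small S north L => fox north north small north north L => fox north north small north north runs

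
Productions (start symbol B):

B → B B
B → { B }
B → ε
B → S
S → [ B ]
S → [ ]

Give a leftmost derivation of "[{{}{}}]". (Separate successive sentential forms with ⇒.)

B⇒S⇒[B]⇒[{B}]⇒[{BB}]⇒[{BBB}]⇒[{BBBB}]⇒[{BBBBB}]⇒[{{B}BBBB}]⇒[{{}BBBB}]⇒[{{}BBB}]⇒[{{}{B}BB}]⇒[{{}{}BB}]⇒[{{}{}B}]⇒[{{}{}}]

B ⇒ S   [B → S]
S ⇒ [B]   [S → [ B ]]
[B] ⇒ [{B}]   [B → { B }]
[{B}] ⇒ [{BB}]   [B → B B]
[{BB}] ⇒ [{BBB}]   [B → B B]
[{BBB}] ⇒ [{BBBB}]   [B → B B]
[{BBBB}] ⇒ [{BBBBB}]   [B → B B]
[{BBBBB}] ⇒ [{{B}BBBB}]   [B → { B }]
[{{B}BBBB}] ⇒ [{{}BBBB}]   [B → ε]
[{{}BBBB}] ⇒ [{{}BBB}]   [B → ε]
[{{}BBB}] ⇒ [{{}{B}BB}]   [B → { B }]
[{{}{B}BB}] ⇒ [{{}{}BB}]   [B → ε]
[{{}{}BB}] ⇒ [{{}{}B}]   [B → ε]
[{{}{}B}] ⇒ [{{}{}}]   [B → ε]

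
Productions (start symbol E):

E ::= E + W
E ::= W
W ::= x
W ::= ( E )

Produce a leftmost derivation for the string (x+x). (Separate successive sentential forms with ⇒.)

E ⇒ W   [E ::= W]
W ⇒ (E)   [W ::= ( E )]
(E) ⇒ (E+W)   [E ::= E + W]
(E+W) ⇒ (W+W)   [E ::= W]
(W+W) ⇒ (x+W)   [W ::= x]
(x+W) ⇒ (x+x)   [W ::= x]

E ⇒ W ⇒ (E) ⇒ (E+W) ⇒ (W+W) ⇒ (x+W) ⇒ (x+x)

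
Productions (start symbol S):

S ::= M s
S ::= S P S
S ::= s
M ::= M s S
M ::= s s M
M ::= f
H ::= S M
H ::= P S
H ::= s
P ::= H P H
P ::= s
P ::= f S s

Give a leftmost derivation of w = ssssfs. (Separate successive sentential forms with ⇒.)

S ⇒ Ms ⇒ ssMs ⇒ ssssMs ⇒ ssssfs

S ⇒ Ms   [S ::= M s]
Ms ⇒ ssMs   [M ::= s s M]
ssMs ⇒ ssssMs   [M ::= s s M]
ssssMs ⇒ ssssfs   [M ::= f]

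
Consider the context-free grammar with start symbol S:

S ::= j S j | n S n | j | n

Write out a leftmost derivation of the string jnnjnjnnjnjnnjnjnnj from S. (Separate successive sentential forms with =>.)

S => jSj   [S ::= j S j]
jSj => jnSnj   [S ::= n S n]
jnSnj => jnnSnnj   [S ::= n S n]
jnnSnnj => jnnjSjnnj   [S ::= j S j]
jnnjSjnnj => jnnjnSnjnnj   [S ::= n S n]
jnnjnSnjnnj => jnnjnjSjnjnnj   [S ::= j S j]
jnnjnjSjnjnnj => jnnjnjnSnjnjnnj   [S ::= n S n]
jnnjnjnSnjnjnnj => jnnjnjnnSnnjnjnnj   [S ::= n S n]
jnnjnjnnSnnjnjnnj => jnnjnjnnjSjnnjnjnnj   [S ::= j S j]
jnnjnjnnjSjnnjnjnnj => jnnjnjnnjnjnnjnjnnj   [S ::= n]

S=>jSj=>jnSnj=>jnnSnnj=>jnnjSjnnj=>jnnjnSnjnnj=>jnnjnjSjnjnnj=>jnnjnjnSnjnjnnj=>jnnjnjnnSnnjnjnnj=>jnnjnjnnjSjnnjnjnnj=>jnnjnjnnjnjnnjnjnnj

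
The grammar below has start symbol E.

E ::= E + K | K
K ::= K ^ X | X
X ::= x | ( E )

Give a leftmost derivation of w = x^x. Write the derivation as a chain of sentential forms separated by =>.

E => K   [E ::= K]
K => K^X   [K ::= K ^ X]
K^X => X^X   [K ::= X]
X^X => x^X   [X ::= x]
x^X => x^x   [X ::= x]

E=>K=>K^X=>X^X=>x^X=>x^x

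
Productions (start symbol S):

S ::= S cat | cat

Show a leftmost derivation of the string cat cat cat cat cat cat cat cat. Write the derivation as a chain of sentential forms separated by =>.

S => S cat => S cat cat => S cat cat cat => S cat cat cat cat => S cat cat cat cat cat => S cat cat cat cat cat cat => S cat cat cat cat cat cat cat => cat cat cat cat cat cat cat cat

S => S cat   [S ::= S cat]
S cat => S cat cat   [S ::= S cat]
S cat cat => S cat cat cat   [S ::= S cat]
S cat cat cat => S cat cat cat cat   [S ::= S cat]
S cat cat cat cat => S cat cat cat cat cat   [S ::= S cat]
S cat cat cat cat cat => S cat cat cat cat cat cat   [S ::= S cat]
S cat cat cat cat cat cat => S cat cat cat cat cat cat cat   [S ::= S cat]
S cat cat cat cat cat cat cat => cat cat cat cat cat cat cat cat   [S ::= cat]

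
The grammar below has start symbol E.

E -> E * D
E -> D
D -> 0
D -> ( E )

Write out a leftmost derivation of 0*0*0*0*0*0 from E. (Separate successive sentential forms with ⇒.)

E ⇒ E*D   [E -> E * D]
E*D ⇒ E*D*D   [E -> E * D]
E*D*D ⇒ E*D*D*D   [E -> E * D]
E*D*D*D ⇒ E*D*D*D*D   [E -> E * D]
E*D*D*D*D ⇒ E*D*D*D*D*D   [E -> E * D]
E*D*D*D*D*D ⇒ D*D*D*D*D*D   [E -> D]
D*D*D*D*D*D ⇒ 0*D*D*D*D*D   [D -> 0]
0*D*D*D*D*D ⇒ 0*0*D*D*D*D   [D -> 0]
0*0*D*D*D*D ⇒ 0*0*0*D*D*D   [D -> 0]
0*0*0*D*D*D ⇒ 0*0*0*0*D*D   [D -> 0]
0*0*0*0*D*D ⇒ 0*0*0*0*0*D   [D -> 0]
0*0*0*0*0*D ⇒ 0*0*0*0*0*0   [D -> 0]

E⇒E*D⇒E*D*D⇒E*D*D*D⇒E*D*D*D*D⇒E*D*D*D*D*D⇒D*D*D*D*D*D⇒0*D*D*D*D*D⇒0*0*D*D*D*D⇒0*0*0*D*D*D⇒0*0*0*0*D*D⇒0*0*0*0*0*D⇒0*0*0*0*0*0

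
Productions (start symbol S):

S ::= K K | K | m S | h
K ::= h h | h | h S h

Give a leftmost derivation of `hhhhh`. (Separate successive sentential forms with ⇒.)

S ⇒ KK   [S ::= K K]
KK ⇒ hK   [K ::= h]
hK ⇒ hhSh   [K ::= h S h]
hhSh ⇒ hhKh   [S ::= K]
hhKh ⇒ hhhhh   [K ::= h h]

S ⇒ KK ⇒ hK ⇒ hhSh ⇒ hhKh ⇒ hhhhh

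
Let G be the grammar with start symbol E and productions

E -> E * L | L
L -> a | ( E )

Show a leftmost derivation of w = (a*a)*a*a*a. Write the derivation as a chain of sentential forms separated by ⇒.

E ⇒ E*L   [E -> E * L]
E*L ⇒ E*L*L   [E -> E * L]
E*L*L ⇒ E*L*L*L   [E -> E * L]
E*L*L*L ⇒ L*L*L*L   [E -> L]
L*L*L*L ⇒ (E)*L*L*L   [L -> ( E )]
(E)*L*L*L ⇒ (E*L)*L*L*L   [E -> E * L]
(E*L)*L*L*L ⇒ (L*L)*L*L*L   [E -> L]
(L*L)*L*L*L ⇒ (a*L)*L*L*L   [L -> a]
(a*L)*L*L*L ⇒ (a*a)*L*L*L   [L -> a]
(a*a)*L*L*L ⇒ (a*a)*a*L*L   [L -> a]
(a*a)*a*L*L ⇒ (a*a)*a*a*L   [L -> a]
(a*a)*a*a*L ⇒ (a*a)*a*a*a   [L -> a]

E ⇒ E*L ⇒ E*L*L ⇒ E*L*L*L ⇒ L*L*L*L ⇒ (E)*L*L*L ⇒ (E*L)*L*L*L ⇒ (L*L)*L*L*L ⇒ (a*L)*L*L*L ⇒ (a*a)*L*L*L ⇒ (a*a)*a*L*L ⇒ (a*a)*a*a*L ⇒ (a*a)*a*a*a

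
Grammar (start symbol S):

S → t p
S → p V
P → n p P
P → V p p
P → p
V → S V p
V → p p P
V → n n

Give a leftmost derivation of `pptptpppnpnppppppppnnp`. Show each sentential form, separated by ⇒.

S ⇒ pV ⇒ pSVp ⇒ ppVVp ⇒ ppSVpVp ⇒ pptpVpVp ⇒ pptpSVppVp ⇒ pptptpVppVp ⇒ pptptpppPppVp ⇒ pptptpppnpPppVp ⇒ pptptpppnpnpPppVp ⇒ pptptpppnpnpVppppVp ⇒ pptptpppnpnpppPppppVp ⇒ pptptpppnpnppppppppVp ⇒ pptptpppnpnppppppppnnp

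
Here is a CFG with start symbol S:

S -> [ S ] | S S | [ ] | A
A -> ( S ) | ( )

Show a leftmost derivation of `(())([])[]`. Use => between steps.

S => SS => AS => (S)S => (A)S => (())S => (())SS => (())AS => (())(S)S => (())([])S => (())([])[]

S => SS   [S -> S S]
SS => AS   [S -> A]
AS => (S)S   [A -> ( S )]
(S)S => (A)S   [S -> A]
(A)S => (())S   [A -> ( )]
(())S => (())SS   [S -> S S]
(())SS => (())AS   [S -> A]
(())AS => (())(S)S   [A -> ( S )]
(())(S)S => (())([])S   [S -> [ ]]
(())([])S => (())([])[]   [S -> [ ]]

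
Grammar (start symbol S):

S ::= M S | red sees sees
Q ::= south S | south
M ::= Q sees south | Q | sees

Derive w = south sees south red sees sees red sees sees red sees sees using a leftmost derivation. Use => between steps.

S => M S => Q S => south S S => south M S S => south sees S S => south sees M S S => south sees Q S S => south sees south S S S => south sees south red sees sees S S => south sees south red sees sees red sees sees S => south sees south red sees sees red sees sees red sees sees

S => M S   [S ::= M S]
M S => Q S   [M ::= Q]
Q S => south S S   [Q ::= south S]
south S S => south M S S   [S ::= M S]
south M S S => south sees S S   [M ::= sees]
south sees S S => south sees M S S   [S ::= M S]
south sees M S S => south sees Q S S   [M ::= Q]
south sees Q S S => south sees south S S S   [Q ::= south S]
south sees south S S S => south sees south red sees sees S S   [S ::= red sees sees]
south sees south red sees sees S S => south sees south red sees sees red sees sees S   [S ::= red sees sees]
south sees south red sees sees red sees sees S => south sees south red sees sees red sees sees red sees sees   [S ::= red sees sees]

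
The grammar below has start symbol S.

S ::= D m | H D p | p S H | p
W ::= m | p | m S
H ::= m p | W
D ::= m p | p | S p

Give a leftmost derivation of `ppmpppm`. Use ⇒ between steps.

S⇒Dm⇒Spm⇒HDppm⇒WDppm⇒pDppm⇒pSpppm⇒pDmpppm⇒ppmpppm

S ⇒ Dm   [S ::= D m]
Dm ⇒ Spm   [D ::= S p]
Spm ⇒ HDppm   [S ::= H D p]
HDppm ⇒ WDppm   [H ::= W]
WDppm ⇒ pDppm   [W ::= p]
pDppm ⇒ pSpppm   [D ::= S p]
pSpppm ⇒ pDmpppm   [S ::= D m]
pDmpppm ⇒ ppmpppm   [D ::= p]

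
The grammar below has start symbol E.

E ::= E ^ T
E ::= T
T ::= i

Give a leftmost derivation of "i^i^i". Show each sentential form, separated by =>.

E => E^T => E^T^T => T^T^T => i^T^T => i^i^T => i^i^i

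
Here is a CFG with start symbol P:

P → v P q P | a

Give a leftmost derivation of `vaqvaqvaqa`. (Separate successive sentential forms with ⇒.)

P⇒vPqP⇒vaqP⇒vaqvPqP⇒vaqvaqP⇒vaqvaqvPqP⇒vaqvaqvaqP⇒vaqvaqvaqa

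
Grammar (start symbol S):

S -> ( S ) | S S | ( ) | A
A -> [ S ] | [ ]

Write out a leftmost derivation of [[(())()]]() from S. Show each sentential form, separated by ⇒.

S ⇒ SS   [S -> S S]
SS ⇒ AS   [S -> A]
AS ⇒ [S]S   [A -> [ S ]]
[S]S ⇒ [A]S   [S -> A]
[A]S ⇒ [[S]]S   [A -> [ S ]]
[[S]]S ⇒ [[SS]]S   [S -> S S]
[[SS]]S ⇒ [[(S)S]]S   [S -> ( S )]
[[(S)S]]S ⇒ [[(())S]]S   [S -> ( )]
[[(())S]]S ⇒ [[(())()]]S   [S -> ( )]
[[(())()]]S ⇒ [[(())()]]()   [S -> ( )]

S ⇒ SS ⇒ AS ⇒ [S]S ⇒ [A]S ⇒ [[S]]S ⇒ [[SS]]S ⇒ [[(S)S]]S ⇒ [[(())S]]S ⇒ [[(())()]]S ⇒ [[(())()]]()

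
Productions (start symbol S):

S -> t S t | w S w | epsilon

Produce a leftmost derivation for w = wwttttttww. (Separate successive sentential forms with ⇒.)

S ⇒ wSw   [S -> w S w]
wSw ⇒ wwSww   [S -> w S w]
wwSww ⇒ wwtStww   [S -> t S t]
wwtStww ⇒ wwttSttww   [S -> t S t]
wwttSttww ⇒ wwtttStttww   [S -> t S t]
wwtttStttww ⇒ wwttttttww   [S -> epsilon]

S ⇒ wSw ⇒ wwSww ⇒ wwtStww ⇒ wwttSttww ⇒ wwtttStttww ⇒ wwttttttww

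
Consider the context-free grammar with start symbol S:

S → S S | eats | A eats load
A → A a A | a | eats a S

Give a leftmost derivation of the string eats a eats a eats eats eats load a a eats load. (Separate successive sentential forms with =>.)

S => A eats load => A a A eats load => eats a S a A eats load => eats a A eats load a A eats load => eats a eats a S eats load a A eats load => eats a eats a S S eats load a A eats load => eats a eats a eats S eats load a A eats load => eats a eats a eats eats eats load a A eats load => eats a eats a eats eats eats load a a eats load

S => A eats load   [S → A eats load]
A eats load => A a A eats load   [A → A a A]
A a A eats load => eats a S a A eats load   [A → eats a S]
eats a S a A eats load => eats a A eats load a A eats load   [S → A eats load]
eats a A eats load a A eats load => eats a eats a S eats load a A eats load   [A → eats a S]
eats a eats a S eats load a A eats load => eats a eats a S S eats load a A eats load   [S → S S]
eats a eats a S S eats load a A eats load => eats a eats a eats S eats load a A eats load   [S → eats]
eats a eats a eats S eats load a A eats load => eats a eats a eats eats eats load a A eats load   [S → eats]
eats a eats a eats eats eats load a A eats load => eats a eats a eats eats eats load a a eats load   [A → a]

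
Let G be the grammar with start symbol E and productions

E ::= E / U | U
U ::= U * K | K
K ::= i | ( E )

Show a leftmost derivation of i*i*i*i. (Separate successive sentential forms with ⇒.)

E ⇒ U ⇒ U*K ⇒ U*K*K ⇒ U*K*K*K ⇒ K*K*K*K ⇒ i*K*K*K ⇒ i*i*K*K ⇒ i*i*i*K ⇒ i*i*i*i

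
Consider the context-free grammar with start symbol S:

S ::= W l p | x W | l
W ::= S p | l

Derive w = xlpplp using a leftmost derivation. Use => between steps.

S => Wlp   [S ::= W l p]
Wlp => Splp   [W ::= S p]
Splp => xWplp   [S ::= x W]
xWplp => xSpplp   [W ::= S p]
xSpplp => xlpplp   [S ::= l]

S => Wlp => Splp => xWplp => xSpplp => xlpplp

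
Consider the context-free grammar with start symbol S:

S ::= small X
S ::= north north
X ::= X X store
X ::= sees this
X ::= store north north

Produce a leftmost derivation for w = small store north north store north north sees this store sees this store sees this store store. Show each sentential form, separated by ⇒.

S ⇒ small X ⇒ small X X store ⇒ small store north north X store ⇒ small store north north X X store store ⇒ small store north north X X store X store store ⇒ small store north north X X store X store X store store ⇒ small store north north store north north X store X store X store store ⇒ small store north north store north north sees this store X store X store store ⇒ small store north north store north north sees this store sees this store X store store ⇒ small store north north store north north sees this store sees this store sees this store store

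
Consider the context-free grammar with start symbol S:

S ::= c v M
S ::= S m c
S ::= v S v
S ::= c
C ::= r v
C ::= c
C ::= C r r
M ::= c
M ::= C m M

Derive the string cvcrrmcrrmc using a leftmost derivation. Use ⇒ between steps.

S ⇒ cvM ⇒ cvCmM ⇒ cvCrrmM ⇒ cvcrrmM ⇒ cvcrrmCmM ⇒ cvcrrmCrrmM ⇒ cvcrrmcrrmM ⇒ cvcrrmcrrmc

S ⇒ cvM   [S ::= c v M]
cvM ⇒ cvCmM   [M ::= C m M]
cvCmM ⇒ cvCrrmM   [C ::= C r r]
cvCrrmM ⇒ cvcrrmM   [C ::= c]
cvcrrmM ⇒ cvcrrmCmM   [M ::= C m M]
cvcrrmCmM ⇒ cvcrrmCrrmM   [C ::= C r r]
cvcrrmCrrmM ⇒ cvcrrmcrrmM   [C ::= c]
cvcrrmcrrmM ⇒ cvcrrmcrrmc   [M ::= c]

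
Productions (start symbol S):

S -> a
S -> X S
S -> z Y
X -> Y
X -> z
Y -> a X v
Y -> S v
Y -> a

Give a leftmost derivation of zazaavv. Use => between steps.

S => zY   [S -> z Y]
zY => zaXv   [Y -> a X v]
zaXv => zaYv   [X -> Y]
zaYv => zaSvv   [Y -> S v]
zaSvv => zaXSvv   [S -> X S]
zaXSvv => zazSvv   [X -> z]
zazSvv => zazXSvv   [S -> X S]
zazXSvv => zazYSvv   [X -> Y]
zazYSvv => zazaSvv   [Y -> a]
zazaSvv => zazaavv   [S -> a]

S => zY => zaXv => zaYv => zaSvv => zaXSvv => zazSvv => zazXSvv => zazYSvv => zazaSvv => zazaavv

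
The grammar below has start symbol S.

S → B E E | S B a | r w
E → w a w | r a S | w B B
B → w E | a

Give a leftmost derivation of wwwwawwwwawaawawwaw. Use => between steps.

S => BEE => wEEE => wwBBEE => wwwEBEE => wwwwBBBEE => wwwwaBBEE => wwwwawEBEE => wwwwawwBBBEE => wwwwawwwEBBEE => wwwwawwwwawBBEE => wwwwawwwwawaBEE => wwwwawwwwawaaEE => wwwwawwwwawaawawE => wwwwawwwwawaawawwaw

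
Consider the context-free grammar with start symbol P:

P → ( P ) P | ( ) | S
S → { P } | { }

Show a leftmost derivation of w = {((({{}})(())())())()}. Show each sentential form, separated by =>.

P => S => {P} => {(P)P} => {((P)P)P} => {(((P)P)P)P} => {(((S)P)P)P} => {((({P})P)P)P} => {((({S})P)P)P} => {((({{}})P)P)P} => {((({{}})(P)P)P)P} => {((({{}})(())P)P)P} => {((({{}})(())())P)P} => {((({{}})(())())())P} => {((({{}})(())())())()}

P => S   [P → S]
S => {P}   [S → { P }]
{P} => {(P)P}   [P → ( P ) P]
{(P)P} => {((P)P)P}   [P → ( P ) P]
{((P)P)P} => {(((P)P)P)P}   [P → ( P ) P]
{(((P)P)P)P} => {(((S)P)P)P}   [P → S]
{(((S)P)P)P} => {((({P})P)P)P}   [S → { P }]
{((({P})P)P)P} => {((({S})P)P)P}   [P → S]
{((({S})P)P)P} => {((({{}})P)P)P}   [S → { }]
{((({{}})P)P)P} => {((({{}})(P)P)P)P}   [P → ( P ) P]
{((({{}})(P)P)P)P} => {((({{}})(())P)P)P}   [P → ( )]
{((({{}})(())P)P)P} => {((({{}})(())())P)P}   [P → ( )]
{((({{}})(())())P)P} => {((({{}})(())())())P}   [P → ( )]
{((({{}})(())())())P} => {((({{}})(())())())()}   [P → ( )]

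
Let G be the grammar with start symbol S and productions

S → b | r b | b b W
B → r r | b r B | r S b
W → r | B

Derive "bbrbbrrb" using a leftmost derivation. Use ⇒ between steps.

S ⇒ bbW ⇒ bbB ⇒ bbrSb ⇒ bbrbbWb ⇒ bbrbbBb ⇒ bbrbbrrb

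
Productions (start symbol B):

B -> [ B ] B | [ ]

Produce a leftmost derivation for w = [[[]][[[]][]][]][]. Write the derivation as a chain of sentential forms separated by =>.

B => [B]B => [[B]B]B => [[[]]B]B => [[[]][B]B]B => [[[]][[B]B]B]B => [[[]][[[]]B]B]B => [[[]][[[]][]]B]B => [[[]][[[]][]][]]B => [[[]][[[]][]][]][]

B => [B]B   [B -> [ B ] B]
[B]B => [[B]B]B   [B -> [ B ] B]
[[B]B]B => [[[]]B]B   [B -> [ ]]
[[[]]B]B => [[[]][B]B]B   [B -> [ B ] B]
[[[]][B]B]B => [[[]][[B]B]B]B   [B -> [ B ] B]
[[[]][[B]B]B]B => [[[]][[[]]B]B]B   [B -> [ ]]
[[[]][[[]]B]B]B => [[[]][[[]][]]B]B   [B -> [ ]]
[[[]][[[]][]]B]B => [[[]][[[]][]][]]B   [B -> [ ]]
[[[]][[[]][]][]]B => [[[]][[[]][]][]][]   [B -> [ ]]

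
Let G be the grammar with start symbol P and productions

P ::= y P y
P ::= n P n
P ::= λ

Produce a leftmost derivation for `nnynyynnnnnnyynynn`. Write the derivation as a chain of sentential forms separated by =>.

P => nPn   [P ::= n P n]
nPn => nnPnn   [P ::= n P n]
nnPnn => nnyPynn   [P ::= y P y]
nnyPynn => nnynPnynn   [P ::= n P n]
nnynPnynn => nnynyPynynn   [P ::= y P y]
nnynyPynynn => nnynyyPyynynn   [P ::= y P y]
nnynyyPyynynn => nnynyynPnyynynn   [P ::= n P n]
nnynyynPnyynynn => nnynyynnPnnyynynn   [P ::= n P n]
nnynyynnPnnyynynn => nnynyynnnPnnnyynynn   [P ::= n P n]
nnynyynnnPnnnyynynn => nnynyynnnnnnyynynn   [P ::= λ]

P => nPn => nnPnn => nnyPynn => nnynPnynn => nnynyPynynn => nnynyyPyynynn => nnynyynPnyynynn => nnynyynnPnnyynynn => nnynyynnnPnnnyynynn => nnynyynnnnnnyynynn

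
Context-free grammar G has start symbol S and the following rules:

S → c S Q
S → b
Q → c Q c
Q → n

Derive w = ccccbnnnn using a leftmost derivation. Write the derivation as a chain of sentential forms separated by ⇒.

S ⇒ cSQ ⇒ ccSQQ ⇒ cccSQQQ ⇒ ccccSQQQQ ⇒ ccccbQQQQ ⇒ ccccbnQQQ ⇒ ccccbnnQQ ⇒ ccccbnnnQ ⇒ ccccbnnnn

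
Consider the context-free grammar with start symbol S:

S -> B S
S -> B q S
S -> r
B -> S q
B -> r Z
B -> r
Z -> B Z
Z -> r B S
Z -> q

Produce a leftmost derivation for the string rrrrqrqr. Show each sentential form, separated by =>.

S => BS => SqS => BqSqS => rZqSqS => rrBSqSqS => rrrSqSqS => rrrrqSqS => rrrrqrqS => rrrrqrqr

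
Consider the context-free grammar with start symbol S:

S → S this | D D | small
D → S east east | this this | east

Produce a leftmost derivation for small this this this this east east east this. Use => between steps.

S => S this => D D this => S east east D this => S this east east D this => S this this east east D this => S this this this east east D this => S this this this this east east D this => small this this this this east east D this => small this this this this east east east this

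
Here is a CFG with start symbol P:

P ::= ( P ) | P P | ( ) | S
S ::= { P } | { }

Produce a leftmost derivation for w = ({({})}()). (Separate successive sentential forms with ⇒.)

P ⇒ (P)   [P ::= ( P )]
(P) ⇒ (PP)   [P ::= P P]
(PP) ⇒ (SP)   [P ::= S]
(SP) ⇒ ({P}P)   [S ::= { P }]
({P}P) ⇒ ({(P)}P)   [P ::= ( P )]
({(P)}P) ⇒ ({(S)}P)   [P ::= S]
({(S)}P) ⇒ ({({})}P)   [S ::= { }]
({({})}P) ⇒ ({({})}())   [P ::= ( )]

P⇒(P)⇒(PP)⇒(SP)⇒({P}P)⇒({(P)}P)⇒({(S)}P)⇒({({})}P)⇒({({})}())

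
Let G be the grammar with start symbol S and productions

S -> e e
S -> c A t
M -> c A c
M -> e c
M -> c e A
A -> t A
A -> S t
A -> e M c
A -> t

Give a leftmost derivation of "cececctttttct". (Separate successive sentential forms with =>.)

S => cAt   [S -> c A t]
cAt => ceMct   [A -> e M c]
ceMct => ceceAct   [M -> c e A]
ceceAct => ceceStct   [A -> S t]
ceceStct => cececAttct   [S -> c A t]
cececAttct => cececStttct   [A -> S t]
cececStttct => cececcAttttct   [S -> c A t]
cececcAttttct => cececctttttct   [A -> t]

S => cAt => ceMct => ceceAct => ceceStct => cececAttct => cececStttct => cececcAttttct => cececctttttct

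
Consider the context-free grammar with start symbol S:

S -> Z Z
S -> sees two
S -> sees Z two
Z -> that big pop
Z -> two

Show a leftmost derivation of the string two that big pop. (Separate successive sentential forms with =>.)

S => Z Z => two Z => two that big pop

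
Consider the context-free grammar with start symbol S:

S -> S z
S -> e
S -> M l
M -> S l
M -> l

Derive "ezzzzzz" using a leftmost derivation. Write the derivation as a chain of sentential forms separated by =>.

S => Sz   [S -> S z]
Sz => Szz   [S -> S z]
Szz => Szzz   [S -> S z]
Szzz => Szzzz   [S -> S z]
Szzzz => Szzzzz   [S -> S z]
Szzzzz => Szzzzzz   [S -> S z]
Szzzzzz => ezzzzzz   [S -> e]

S=>Sz=>Szz=>Szzz=>Szzzz=>Szzzzz=>Szzzzzz=>ezzzzzz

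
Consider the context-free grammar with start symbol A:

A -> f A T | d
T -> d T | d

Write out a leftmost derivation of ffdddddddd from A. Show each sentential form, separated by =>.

A=>fAT=>ffATT=>ffdTT=>ffddTT=>ffdddTT=>ffddddTT=>ffdddddTT=>ffddddddTT=>ffdddddddT=>ffdddddddd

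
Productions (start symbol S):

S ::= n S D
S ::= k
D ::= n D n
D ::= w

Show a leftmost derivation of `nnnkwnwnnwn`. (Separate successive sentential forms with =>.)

S => nSD   [S ::= n S D]
nSD => nnSDD   [S ::= n S D]
nnSDD => nnnSDDD   [S ::= n S D]
nnnSDDD => nnnkDDD   [S ::= k]
nnnkDDD => nnnkwDD   [D ::= w]
nnnkwDD => nnnkwnDnD   [D ::= n D n]
nnnkwnDnD => nnnkwnwnD   [D ::= w]
nnnkwnwnD => nnnkwnwnnDn   [D ::= n D n]
nnnkwnwnnDn => nnnkwnwnnwn   [D ::= w]

S => nSD => nnSDD => nnnSDDD => nnnkDDD => nnnkwDD => nnnkwnDnD => nnnkwnwnD => nnnkwnwnnDn => nnnkwnwnnwn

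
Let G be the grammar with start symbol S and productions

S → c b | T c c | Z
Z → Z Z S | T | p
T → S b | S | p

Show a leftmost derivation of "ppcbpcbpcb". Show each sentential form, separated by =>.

S=>Z=>ZZS=>ZZSZS=>ZZSZSZS=>TZSZSZS=>pZSZSZS=>ppSZSZS=>ppcbZSZS=>ppcbpSZS=>ppcbpcbZS=>ppcbpcbpS=>ppcbpcbpcb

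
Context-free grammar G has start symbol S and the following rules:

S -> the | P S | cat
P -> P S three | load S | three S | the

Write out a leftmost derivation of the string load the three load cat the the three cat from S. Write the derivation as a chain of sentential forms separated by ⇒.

S ⇒ P S   [S -> P S]
P S ⇒ P S three S   [P -> P S three]
P S three S ⇒ load S S three S   [P -> load S]
load S S three S ⇒ load the S three S   [S -> the]
load the S three S ⇒ load the P S three S   [S -> P S]
load the P S three S ⇒ load the three S S three S   [P -> three S]
load the three S S three S ⇒ load the three P S S three S   [S -> P S]
load the three P S S three S ⇒ load the three load S S S three S   [P -> load S]
load the three load S S S three S ⇒ load the three load cat S S three S   [S -> cat]
load the three load cat S S three S ⇒ load the three load cat the S three S   [S -> the]
load the three load cat the S three S ⇒ load the three load cat the the three S   [S -> the]
load the three load cat the the three S ⇒ load the three load cat the the three cat   [S -> cat]

S ⇒ P S ⇒ P S three S ⇒ load S S three S ⇒ load the S three S ⇒ load the P S three S ⇒ load the three S S three S ⇒ load the three P S S three S ⇒ load the three load S S S three S ⇒ load the three load cat S S three S ⇒ load the three load cat the S three S ⇒ load the three load cat the the three S ⇒ load the three load cat the the three cat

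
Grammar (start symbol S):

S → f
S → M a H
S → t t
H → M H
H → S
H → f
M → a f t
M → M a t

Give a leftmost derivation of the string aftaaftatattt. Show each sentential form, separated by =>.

S => MaH => aftaH => aftaMH => aftaMatH => aftaMatatH => aftaaftatatH => aftaaftatatS => aftaaftatattt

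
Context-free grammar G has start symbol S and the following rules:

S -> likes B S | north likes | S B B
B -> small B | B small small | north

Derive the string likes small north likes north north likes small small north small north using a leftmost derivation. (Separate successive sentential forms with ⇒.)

S ⇒ likes B S   [S -> likes B S]
likes B S ⇒ likes small B S   [B -> small B]
likes small B S ⇒ likes small north S   [B -> north]
likes small north S ⇒ likes small north likes B S   [S -> likes B S]
likes small north likes B S ⇒ likes small north likes north S   [B -> north]
likes small north likes north S ⇒ likes small north likes north S B B   [S -> S B B]
likes small north likes north S B B ⇒ likes small north likes north north likes B B   [S -> north likes]
likes small north likes north north likes B B ⇒ likes small north likes north north likes small B B   [B -> small B]
likes small north likes north north likes small B B ⇒ likes small north likes north north likes small small B B   [B -> small B]
likes small north likes north north likes small small B B ⇒ likes small north likes north north likes small small north B   [B -> north]
likes small north likes north north likes small small north B ⇒ likes small north likes north north likes small small north small B   [B -> small B]
likes small north likes north north likes small small north small B ⇒ likes small north likes north north likes small small north small north   [B -> north]

S ⇒ likes B S ⇒ likes small B S ⇒ likes small north S ⇒ likes small north likes B S ⇒ likes small north likes north S ⇒ likes small north likes north S B B ⇒ likes small north likes north north likes B B ⇒ likes small north likes north north likes small B B ⇒ likes small north likes north north likes small small B B ⇒ likes small north likes north north likes small small north B ⇒ likes small north likes north north likes small small north small B ⇒ likes small north likes north north likes small small north small north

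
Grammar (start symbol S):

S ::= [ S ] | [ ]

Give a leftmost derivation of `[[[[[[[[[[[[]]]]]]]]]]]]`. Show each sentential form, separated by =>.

S => [S] => [[S]] => [[[S]]] => [[[[S]]]] => [[[[[S]]]]] => [[[[[[S]]]]]] => [[[[[[[S]]]]]]] => [[[[[[[[S]]]]]]]] => [[[[[[[[[S]]]]]]]]] => [[[[[[[[[[S]]]]]]]]]] => [[[[[[[[[[[S]]]]]]]]]]] => [[[[[[[[[[[[]]]]]]]]]]]]

S => [S]   [S ::= [ S ]]
[S] => [[S]]   [S ::= [ S ]]
[[S]] => [[[S]]]   [S ::= [ S ]]
[[[S]]] => [[[[S]]]]   [S ::= [ S ]]
[[[[S]]]] => [[[[[S]]]]]   [S ::= [ S ]]
[[[[[S]]]]] => [[[[[[S]]]]]]   [S ::= [ S ]]
[[[[[[S]]]]]] => [[[[[[[S]]]]]]]   [S ::= [ S ]]
[[[[[[[S]]]]]]] => [[[[[[[[S]]]]]]]]   [S ::= [ S ]]
[[[[[[[[S]]]]]]]] => [[[[[[[[[S]]]]]]]]]   [S ::= [ S ]]
[[[[[[[[[S]]]]]]]]] => [[[[[[[[[[S]]]]]]]]]]   [S ::= [ S ]]
[[[[[[[[[[S]]]]]]]]]] => [[[[[[[[[[[S]]]]]]]]]]]   [S ::= [ S ]]
[[[[[[[[[[[S]]]]]]]]]]] => [[[[[[[[[[[[]]]]]]]]]]]]   [S ::= [ ]]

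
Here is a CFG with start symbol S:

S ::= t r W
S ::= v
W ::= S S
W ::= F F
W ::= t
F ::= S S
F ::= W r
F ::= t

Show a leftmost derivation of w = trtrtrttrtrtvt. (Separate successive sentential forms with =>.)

S=>trW=>trFF=>trSSF=>trtrWSF=>trtrSSSF=>trtrtrWSSF=>trtrtrtSSF=>trtrtrttrWSF=>trtrtrttrFFSF=>trtrtrttrWrFSF=>trtrtrttrtrFSF=>trtrtrttrtrtSF=>trtrtrttrtrtvF=>trtrtrttrtrtvt

S => trW   [S ::= t r W]
trW => trFF   [W ::= F F]
trFF => trSSF   [F ::= S S]
trSSF => trtrWSF   [S ::= t r W]
trtrWSF => trtrSSSF   [W ::= S S]
trtrSSSF => trtrtrWSSF   [S ::= t r W]
trtrtrWSSF => trtrtrtSSF   [W ::= t]
trtrtrtSSF => trtrtrttrWSF   [S ::= t r W]
trtrtrttrWSF => trtrtrttrFFSF   [W ::= F F]
trtrtrttrFFSF => trtrtrttrWrFSF   [F ::= W r]
trtrtrttrWrFSF => trtrtrttrtrFSF   [W ::= t]
trtrtrttrtrFSF => trtrtrttrtrtSF   [F ::= t]
trtrtrttrtrtSF => trtrtrttrtrtvF   [S ::= v]
trtrtrttrtrtvF => trtrtrttrtrtvt   [F ::= t]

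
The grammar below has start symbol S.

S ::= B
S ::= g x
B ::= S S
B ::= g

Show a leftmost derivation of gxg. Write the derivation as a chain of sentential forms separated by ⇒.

S ⇒ B ⇒ SS ⇒ gxS ⇒ gxB ⇒ gxg

S ⇒ B   [S ::= B]
B ⇒ SS   [B ::= S S]
SS ⇒ gxS   [S ::= g x]
gxS ⇒ gxB   [S ::= B]
gxB ⇒ gxg   [B ::= g]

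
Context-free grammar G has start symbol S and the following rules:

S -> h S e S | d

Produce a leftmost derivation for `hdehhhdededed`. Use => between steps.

S => hSeS   [S -> h S e S]
hSeS => hdeS   [S -> d]
hdeS => hdehSeS   [S -> h S e S]
hdehSeS => hdehhSeSeS   [S -> h S e S]
hdehhSeSeS => hdehhhSeSeSeS   [S -> h S e S]
hdehhhSeSeSeS => hdehhhdeSeSeS   [S -> d]
hdehhhdeSeSeS => hdehhhdedeSeS   [S -> d]
hdehhhdedeSeS => hdehhhdededeS   [S -> d]
hdehhhdededeS => hdehhhdededed   [S -> d]

S=>hSeS=>hdeS=>hdehSeS=>hdehhSeSeS=>hdehhhSeSeSeS=>hdehhhdeSeSeS=>hdehhhdedeSeS=>hdehhhdededeS=>hdehhhdededed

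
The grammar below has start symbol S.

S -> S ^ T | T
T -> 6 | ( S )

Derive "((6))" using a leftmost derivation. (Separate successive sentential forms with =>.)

S => T   [S -> T]
T => (S)   [T -> ( S )]
(S) => (T)   [S -> T]
(T) => ((S))   [T -> ( S )]
((S)) => ((T))   [S -> T]
((T)) => ((6))   [T -> 6]

S=>T=>(S)=>(T)=>((S))=>((T))=>((6))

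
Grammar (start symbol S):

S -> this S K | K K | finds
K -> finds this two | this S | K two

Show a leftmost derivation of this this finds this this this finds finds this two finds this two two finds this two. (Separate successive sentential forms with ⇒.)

S ⇒ K K   [S -> K K]
K K ⇒ this S K   [K -> this S]
this S K ⇒ this K K K   [S -> K K]
this K K K ⇒ this this S K K   [K -> this S]
this this S K K ⇒ this this finds K K   [S -> finds]
this this finds K K ⇒ this this finds this S K   [K -> this S]
this this finds this S K ⇒ this this finds this this S K K   [S -> this S K]
this this finds this this S K K ⇒ this this finds this this K K K K   [S -> K K]
this this finds this this K K K K ⇒ this this finds this this this S K K K   [K -> this S]
this this finds this this this S K K K ⇒ this this finds this this this finds K K K   [S -> finds]
this this finds this this this finds K K K ⇒ this this finds this this this finds finds this two K K   [K -> finds this two]
this this finds this this this finds finds this two K K ⇒ this this finds this this this finds finds this two K two K   [K -> K two]
this this finds this this this finds finds this two K two K ⇒ this this finds this this this finds finds this two finds this two two K   [K -> finds this two]
this this finds this this this finds finds this two finds this two two K ⇒ this this finds this this this finds finds this two finds this two two finds this two   [K -> finds this two]

S ⇒ K K ⇒ this S K ⇒ this K K K ⇒ this this S K K ⇒ this this finds K K ⇒ this this finds this S K ⇒ this this finds this this S K K ⇒ this this finds this this K K K K ⇒ this this finds this this this S K K K ⇒ this this finds this this this finds K K K ⇒ this this finds this this this finds finds this two K K ⇒ this this finds this this this finds finds this two K two K ⇒ this this finds this this this finds finds this two finds this two two K ⇒ this this finds this this this finds finds this two finds this two two finds this two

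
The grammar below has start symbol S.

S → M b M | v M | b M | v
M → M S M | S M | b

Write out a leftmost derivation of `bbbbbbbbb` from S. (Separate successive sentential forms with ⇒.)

S⇒bM⇒bSM⇒bMbMM⇒bSMbMM⇒bbMMbMM⇒bbSMMbMM⇒bbbMMMbMM⇒bbbbMMbMM⇒bbbbbMbMM⇒bbbbbbbMM⇒bbbbbbbbM⇒bbbbbbbbb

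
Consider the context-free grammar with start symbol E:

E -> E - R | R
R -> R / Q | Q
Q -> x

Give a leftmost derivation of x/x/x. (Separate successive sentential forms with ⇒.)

E ⇒ R ⇒ R/Q ⇒ R/Q/Q ⇒ Q/Q/Q ⇒ x/Q/Q ⇒ x/x/Q ⇒ x/x/x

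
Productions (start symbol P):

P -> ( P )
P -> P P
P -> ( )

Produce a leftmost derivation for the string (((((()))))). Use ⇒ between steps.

P ⇒ (P) ⇒ ((P)) ⇒ (((P))) ⇒ ((((P)))) ⇒ (((((P))))) ⇒ (((((())))))

P ⇒ (P)   [P -> ( P )]
(P) ⇒ ((P))   [P -> ( P )]
((P)) ⇒ (((P)))   [P -> ( P )]
(((P))) ⇒ ((((P))))   [P -> ( P )]
((((P)))) ⇒ (((((P)))))   [P -> ( P )]
(((((P))))) ⇒ (((((())))))   [P -> ( )]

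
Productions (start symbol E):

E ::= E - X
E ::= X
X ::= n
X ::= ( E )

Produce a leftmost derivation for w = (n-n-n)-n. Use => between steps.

E => E-X => X-X => (E)-X => (E-X)-X => (E-X-X)-X => (X-X-X)-X => (n-X-X)-X => (n-n-X)-X => (n-n-n)-X => (n-n-n)-n

E => E-X   [E ::= E - X]
E-X => X-X   [E ::= X]
X-X => (E)-X   [X ::= ( E )]
(E)-X => (E-X)-X   [E ::= E - X]
(E-X)-X => (E-X-X)-X   [E ::= E - X]
(E-X-X)-X => (X-X-X)-X   [E ::= X]
(X-X-X)-X => (n-X-X)-X   [X ::= n]
(n-X-X)-X => (n-n-X)-X   [X ::= n]
(n-n-X)-X => (n-n-n)-X   [X ::= n]
(n-n-n)-X => (n-n-n)-n   [X ::= n]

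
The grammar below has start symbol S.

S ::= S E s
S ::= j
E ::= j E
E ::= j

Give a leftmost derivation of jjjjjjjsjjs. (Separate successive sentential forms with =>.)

S=>SEs=>SEsEs=>jEsEs=>jjEsEs=>jjjEsEs=>jjjjEsEs=>jjjjjEsEs=>jjjjjjEsEs=>jjjjjjjsEs=>jjjjjjjsjEs=>jjjjjjjsjjs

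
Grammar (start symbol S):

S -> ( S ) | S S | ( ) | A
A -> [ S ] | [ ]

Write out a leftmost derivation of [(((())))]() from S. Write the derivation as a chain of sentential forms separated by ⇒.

S ⇒ SS ⇒ AS ⇒ [S]S ⇒ [(S)]S ⇒ [((S))]S ⇒ [(((S)))]S ⇒ [(((())))]S ⇒ [(((())))]()

S ⇒ SS   [S -> S S]
SS ⇒ AS   [S -> A]
AS ⇒ [S]S   [A -> [ S ]]
[S]S ⇒ [(S)]S   [S -> ( S )]
[(S)]S ⇒ [((S))]S   [S -> ( S )]
[((S))]S ⇒ [(((S)))]S   [S -> ( S )]
[(((S)))]S ⇒ [(((())))]S   [S -> ( )]
[(((())))]S ⇒ [(((())))]()   [S -> ( )]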